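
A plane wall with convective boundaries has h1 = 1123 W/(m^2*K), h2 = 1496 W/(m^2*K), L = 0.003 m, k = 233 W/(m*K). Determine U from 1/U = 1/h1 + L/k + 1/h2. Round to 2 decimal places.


1/U = 1/h1 + L/k + 1/h2
1/U = 1/1123 + 0.003/233 + 1/1496
1/U = 0.000890472 + 1.28755e-05 + 0.0006684492
1/U = 0.0015717967
U = 636.21 W/(m^2*K)


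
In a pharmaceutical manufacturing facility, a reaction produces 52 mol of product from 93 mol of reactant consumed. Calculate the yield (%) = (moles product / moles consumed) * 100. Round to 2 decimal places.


Yield = (moles product / moles consumed) * 100%
Yield = (52 / 93) * 100
Yield = 0.5591 * 100
Yield = 55.91%


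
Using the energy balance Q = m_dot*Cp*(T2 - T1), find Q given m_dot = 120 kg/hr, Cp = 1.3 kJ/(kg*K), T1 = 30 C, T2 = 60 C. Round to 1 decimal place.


Q = m_dot * Cp * (T2 - T1)
Q = 120 * 1.3 * (60 - 30)
Q = 120 * 1.3 * 30
Q = 4680.0 kJ/hr


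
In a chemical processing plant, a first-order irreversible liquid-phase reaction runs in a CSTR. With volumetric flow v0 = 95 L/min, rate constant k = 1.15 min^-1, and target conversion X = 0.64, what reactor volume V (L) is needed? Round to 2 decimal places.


V = v0 * X / (k * (1 - X))
V = 95 * 0.64 / (1.15 * (1 - 0.64))
V = 60.8 / (1.15 * 0.36)
V = 60.8 / 0.414
V = 146.86 L


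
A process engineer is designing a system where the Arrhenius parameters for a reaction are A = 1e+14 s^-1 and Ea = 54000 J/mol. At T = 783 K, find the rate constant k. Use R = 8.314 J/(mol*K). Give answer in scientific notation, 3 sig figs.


k = A * exp(-Ea/(R*T))
k = 1e+14 * exp(-54000 / (8.314 * 783))
k = 1e+14 * exp(-8.295107)
k = 2.50e+10


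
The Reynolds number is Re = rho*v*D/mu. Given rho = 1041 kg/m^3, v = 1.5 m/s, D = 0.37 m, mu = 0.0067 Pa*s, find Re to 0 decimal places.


Re = rho * v * D / mu
Re = 1041 * 1.5 * 0.37 / 0.0067
Re = 577.755 / 0.0067
Re = 86232


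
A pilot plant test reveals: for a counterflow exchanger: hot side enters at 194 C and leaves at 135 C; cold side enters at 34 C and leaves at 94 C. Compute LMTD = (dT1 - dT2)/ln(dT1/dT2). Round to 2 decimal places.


dT1 = Th_in - Tc_out = 194 - 94 = 100
dT2 = Th_out - Tc_in = 135 - 34 = 101
LMTD = (dT1 - dT2) / ln(dT1/dT2)
LMTD = (100 - 101) / ln(100/101)
LMTD = 100.50 K


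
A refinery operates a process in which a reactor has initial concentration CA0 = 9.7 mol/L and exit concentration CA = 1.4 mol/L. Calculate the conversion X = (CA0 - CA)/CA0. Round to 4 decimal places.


X = (CA0 - CA) / CA0
X = (9.7 - 1.4) / 9.7
X = 8.3 / 9.7
X = 0.8557


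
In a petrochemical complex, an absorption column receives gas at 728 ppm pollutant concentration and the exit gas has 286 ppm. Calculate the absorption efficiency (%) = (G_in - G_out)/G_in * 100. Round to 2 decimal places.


Efficiency = (G_in - G_out) / G_in * 100%
Efficiency = (728 - 286) / 728 * 100
Efficiency = 442 / 728 * 100
Efficiency = 60.71%


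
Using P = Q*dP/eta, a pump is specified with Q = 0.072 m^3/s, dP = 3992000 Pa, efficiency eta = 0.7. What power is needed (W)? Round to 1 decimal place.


P = Q * dP / eta
P = 0.072 * 3992000 / 0.7
P = 287424.0 / 0.7
P = 410605.7 W


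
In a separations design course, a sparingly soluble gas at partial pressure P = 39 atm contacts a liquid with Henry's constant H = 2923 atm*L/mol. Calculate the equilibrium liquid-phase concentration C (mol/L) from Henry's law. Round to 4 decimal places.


C = P / H
C = 39 / 2923
C = 0.0133 mol/L


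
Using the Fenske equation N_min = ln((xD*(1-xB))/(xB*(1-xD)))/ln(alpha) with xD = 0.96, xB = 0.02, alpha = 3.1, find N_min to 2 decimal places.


N_min = ln((xD*(1-xB))/(xB*(1-xD))) / ln(alpha)
Numerator inside ln: 0.9408 / 0.0008 = 1176.0
ln(1176.0) = 7.069874
ln(alpha) = ln(3.1) = 1.131402
N_min = 7.069874 / 1.131402 = 6.25


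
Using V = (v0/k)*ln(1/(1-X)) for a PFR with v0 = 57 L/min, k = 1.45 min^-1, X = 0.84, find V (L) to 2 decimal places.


V = (v0/k) * ln(1/(1-X))
V = (57/1.45) * ln(1/(1-0.84))
V = 39.310345 * ln(6.25)
V = 39.310345 * 1.832581
V = 72.04 L


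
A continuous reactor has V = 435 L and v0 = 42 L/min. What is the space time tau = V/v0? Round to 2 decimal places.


tau = V / v0
tau = 435 / 42
tau = 10.36 min


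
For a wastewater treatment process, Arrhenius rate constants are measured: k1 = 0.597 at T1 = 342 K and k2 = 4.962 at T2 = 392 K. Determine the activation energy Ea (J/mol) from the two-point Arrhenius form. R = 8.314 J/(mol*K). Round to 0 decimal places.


Ea = R * ln(k2/k1) / (1/T1 - 1/T2)
ln(k2/k1) = ln(4.962/0.597) = 2.1176471
1/T1 - 1/T2 = 1/342 - 1/392 = 0.0003729562
Ea = 8.314 * 2.1176471 / 0.0003729562
Ea = 47207 J/mol


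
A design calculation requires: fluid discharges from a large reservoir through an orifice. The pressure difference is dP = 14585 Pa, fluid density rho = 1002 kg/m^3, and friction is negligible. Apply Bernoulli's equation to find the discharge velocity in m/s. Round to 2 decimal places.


v = sqrt(2*dP/rho)
v = sqrt(2*14585/1002)
v = sqrt(29.111776)
v = 5.40 m/s


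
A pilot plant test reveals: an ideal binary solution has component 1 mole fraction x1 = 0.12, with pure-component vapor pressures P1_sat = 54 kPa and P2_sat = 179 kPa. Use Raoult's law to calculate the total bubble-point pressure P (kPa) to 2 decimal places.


P = x1*P1_sat + x2*P2_sat
x2 = 1 - x1 = 1 - 0.12 = 0.88
P = 0.12*54 + 0.88*179
P = 6.48 + 157.52
P = 164.00 kPa


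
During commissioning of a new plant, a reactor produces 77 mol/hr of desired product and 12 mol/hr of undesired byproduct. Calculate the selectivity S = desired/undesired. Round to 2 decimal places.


S = desired product rate / undesired product rate
S = 77 / 12
S = 6.42


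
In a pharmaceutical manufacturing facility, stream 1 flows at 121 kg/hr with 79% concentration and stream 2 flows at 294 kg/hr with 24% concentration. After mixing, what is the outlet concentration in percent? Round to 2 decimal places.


Mass balance on solute: F1*x1 + F2*x2 = F3*x3
F3 = F1 + F2 = 121 + 294 = 415 kg/hr
x3 = (F1*x1 + F2*x2)/F3
x3 = (121*0.79 + 294*0.24) / 415
x3 = 40.04%


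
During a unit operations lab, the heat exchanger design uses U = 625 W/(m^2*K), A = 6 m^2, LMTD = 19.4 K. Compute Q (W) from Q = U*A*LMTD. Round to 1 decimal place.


Q = U * A * LMTD
Q = 625 * 6 * 19.4
Q = 72750.0 W


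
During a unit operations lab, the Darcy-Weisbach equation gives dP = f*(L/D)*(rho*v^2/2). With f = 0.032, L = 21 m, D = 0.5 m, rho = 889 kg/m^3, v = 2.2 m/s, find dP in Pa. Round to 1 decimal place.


dP = f * (L/D) * (rho*v^2/2)
dP = 0.032 * (21/0.5) * (889*2.2^2/2)
L/D = 42.0
rho*v^2/2 = 889*4.84/2 = 2151.38
dP = 0.032 * 42.0 * 2151.38
dP = 2891.5 Pa


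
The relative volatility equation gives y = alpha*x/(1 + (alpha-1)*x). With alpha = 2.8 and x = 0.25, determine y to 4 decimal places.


y = alpha*x / (1 + (alpha-1)*x)
y = 2.8*0.25 / (1 + (2.8-1)*0.25)
y = 0.7 / (1 + 0.45)
y = 0.7 / 1.45
y = 0.4828


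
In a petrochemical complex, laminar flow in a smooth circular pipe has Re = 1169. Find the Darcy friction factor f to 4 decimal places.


f = 64 / Re
f = 64 / 1169
f = 0.0547


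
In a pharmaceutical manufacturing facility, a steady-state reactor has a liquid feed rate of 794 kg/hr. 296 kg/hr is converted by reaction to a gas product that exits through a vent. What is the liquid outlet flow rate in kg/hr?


Steady-state mass balance on the main outlet: F_out = F_in - F_removed
F_out = 794 - 296
F_out = 498 kg/hr


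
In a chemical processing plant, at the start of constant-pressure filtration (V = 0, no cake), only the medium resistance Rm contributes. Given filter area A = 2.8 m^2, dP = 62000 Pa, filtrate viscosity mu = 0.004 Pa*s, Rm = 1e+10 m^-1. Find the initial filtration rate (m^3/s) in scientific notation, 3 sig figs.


rate = A * dP / (mu * Rm)
rate = 2.8 * 62000 / (0.004 * 1e+10)
rate = 173600.0 / 4.000e+07
rate = 4.34e-03 m^3/s


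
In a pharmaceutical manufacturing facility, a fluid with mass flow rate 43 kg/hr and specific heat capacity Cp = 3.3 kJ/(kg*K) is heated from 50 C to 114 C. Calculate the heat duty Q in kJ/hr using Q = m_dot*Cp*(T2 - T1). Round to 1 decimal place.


Q = m_dot * Cp * (T2 - T1)
Q = 43 * 3.3 * (114 - 50)
Q = 43 * 3.3 * 64
Q = 9081.6 kJ/hr


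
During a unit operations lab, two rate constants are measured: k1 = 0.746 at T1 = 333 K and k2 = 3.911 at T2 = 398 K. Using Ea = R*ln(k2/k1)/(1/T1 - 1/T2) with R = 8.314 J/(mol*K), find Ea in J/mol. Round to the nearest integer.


Ea = R * ln(k2/k1) / (1/T1 - 1/T2)
ln(k2/k1) = ln(3.911/0.746) = 1.6568228
1/T1 - 1/T2 = 1/333 - 1/398 = 0.000490440189
Ea = 8.314 * 1.6568228 / 0.000490440189
Ea = 28087 J/mol


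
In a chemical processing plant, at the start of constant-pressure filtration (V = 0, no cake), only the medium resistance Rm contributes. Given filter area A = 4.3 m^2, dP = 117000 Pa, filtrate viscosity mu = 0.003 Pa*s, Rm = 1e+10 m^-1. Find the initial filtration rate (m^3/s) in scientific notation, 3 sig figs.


rate = A * dP / (mu * Rm)
rate = 4.3 * 117000 / (0.003 * 1e+10)
rate = 503100.0 / 3.000e+07
rate = 1.68e-02 m^3/s


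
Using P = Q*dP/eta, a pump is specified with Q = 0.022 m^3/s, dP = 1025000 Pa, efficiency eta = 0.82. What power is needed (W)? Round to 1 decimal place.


P = Q * dP / eta
P = 0.022 * 1025000 / 0.82
P = 22550.0 / 0.82
P = 27500.0 W


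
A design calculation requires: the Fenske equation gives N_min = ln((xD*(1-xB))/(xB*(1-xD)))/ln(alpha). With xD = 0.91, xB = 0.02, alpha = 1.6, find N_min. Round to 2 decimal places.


N_min = ln((xD*(1-xB))/(xB*(1-xD))) / ln(alpha)
Numerator inside ln: 0.8918 / 0.0018 = 495.444444
ln(495.444444) = 6.205455
ln(alpha) = ln(1.6) = 0.470004
N_min = 6.205455 / 0.470004 = 13.20


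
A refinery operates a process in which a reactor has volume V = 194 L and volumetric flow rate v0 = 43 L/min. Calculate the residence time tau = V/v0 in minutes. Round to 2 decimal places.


tau = V / v0
tau = 194 / 43
tau = 4.51 min


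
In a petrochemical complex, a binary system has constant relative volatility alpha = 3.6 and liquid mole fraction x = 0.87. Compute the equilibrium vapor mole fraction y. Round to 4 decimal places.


y = alpha*x / (1 + (alpha-1)*x)
y = 3.6*0.87 / (1 + (3.6-1)*0.87)
y = 3.132 / (1 + 2.262)
y = 3.132 / 3.262
y = 0.9601


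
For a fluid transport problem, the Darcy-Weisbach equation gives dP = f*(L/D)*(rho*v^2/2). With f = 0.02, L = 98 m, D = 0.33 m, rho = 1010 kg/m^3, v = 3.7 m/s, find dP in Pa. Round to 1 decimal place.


dP = f * (L/D) * (rho*v^2/2)
dP = 0.02 * (98/0.33) * (1010*3.7^2/2)
L/D = 296.96969697
rho*v^2/2 = 1010*13.69/2 = 6913.45
dP = 0.02 * 296.96969697 * 6913.45
dP = 41061.7 Pa


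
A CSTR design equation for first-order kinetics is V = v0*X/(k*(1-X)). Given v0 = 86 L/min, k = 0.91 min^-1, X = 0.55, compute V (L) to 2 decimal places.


V = v0 * X / (k * (1 - X))
V = 86 * 0.55 / (0.91 * (1 - 0.55))
V = 47.3 / (0.91 * 0.45)
V = 47.3 / 0.4095
V = 115.51 L


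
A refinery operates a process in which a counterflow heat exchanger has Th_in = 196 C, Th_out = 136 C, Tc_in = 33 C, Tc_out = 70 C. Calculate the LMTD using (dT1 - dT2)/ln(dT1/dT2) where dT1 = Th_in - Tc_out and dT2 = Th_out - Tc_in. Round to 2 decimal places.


dT1 = Th_in - Tc_out = 196 - 70 = 126
dT2 = Th_out - Tc_in = 136 - 33 = 103
LMTD = (dT1 - dT2) / ln(dT1/dT2)
LMTD = (126 - 103) / ln(126/103)
LMTD = 114.11 K


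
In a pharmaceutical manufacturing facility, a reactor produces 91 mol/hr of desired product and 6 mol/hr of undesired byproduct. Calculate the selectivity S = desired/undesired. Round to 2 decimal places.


S = desired product rate / undesired product rate
S = 91 / 6
S = 15.17


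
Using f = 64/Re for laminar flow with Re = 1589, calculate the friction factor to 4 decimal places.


f = 64 / Re
f = 64 / 1589
f = 0.0403


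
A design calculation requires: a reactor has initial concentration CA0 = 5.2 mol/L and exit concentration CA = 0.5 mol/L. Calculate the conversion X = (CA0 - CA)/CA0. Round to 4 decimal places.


X = (CA0 - CA) / CA0
X = (5.2 - 0.5) / 5.2
X = 4.7 / 5.2
X = 0.9038


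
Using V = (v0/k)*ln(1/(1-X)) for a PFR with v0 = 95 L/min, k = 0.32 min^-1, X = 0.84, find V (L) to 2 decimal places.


V = (v0/k) * ln(1/(1-X))
V = (95/0.32) * ln(1/(1-0.84))
V = 296.875 * ln(6.25)
V = 296.875 * 1.832581
V = 544.05 L


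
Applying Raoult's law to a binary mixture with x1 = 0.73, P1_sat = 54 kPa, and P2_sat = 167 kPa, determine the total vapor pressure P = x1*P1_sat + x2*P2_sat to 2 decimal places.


P = x1*P1_sat + x2*P2_sat
x2 = 1 - x1 = 1 - 0.73 = 0.27
P = 0.73*54 + 0.27*167
P = 39.42 + 45.09
P = 84.51 kPa


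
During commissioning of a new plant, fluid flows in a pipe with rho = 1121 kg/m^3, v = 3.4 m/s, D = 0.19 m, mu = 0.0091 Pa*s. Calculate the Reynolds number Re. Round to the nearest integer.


Re = rho * v * D / mu
Re = 1121 * 3.4 * 0.19 / 0.0091
Re = 724.166 / 0.0091
Re = 79579


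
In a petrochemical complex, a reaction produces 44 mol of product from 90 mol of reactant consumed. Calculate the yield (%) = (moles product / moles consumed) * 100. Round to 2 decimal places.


Yield = (moles product / moles consumed) * 100%
Yield = (44 / 90) * 100
Yield = 0.4889 * 100
Yield = 48.89%


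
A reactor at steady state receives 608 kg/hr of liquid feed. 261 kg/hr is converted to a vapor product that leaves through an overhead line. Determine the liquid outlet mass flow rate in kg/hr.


Steady-state mass balance on the main outlet: F_out = F_in - F_removed
F_out = 608 - 261
F_out = 347 kg/hr


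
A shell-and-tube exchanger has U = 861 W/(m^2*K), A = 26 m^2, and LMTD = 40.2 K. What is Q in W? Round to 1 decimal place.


Q = U * A * LMTD
Q = 861 * 26 * 40.2
Q = 899917.2 W


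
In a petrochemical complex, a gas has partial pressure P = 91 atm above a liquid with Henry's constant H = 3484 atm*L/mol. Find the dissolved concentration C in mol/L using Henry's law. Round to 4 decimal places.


C = P / H
C = 91 / 3484
C = 0.0261 mol/L


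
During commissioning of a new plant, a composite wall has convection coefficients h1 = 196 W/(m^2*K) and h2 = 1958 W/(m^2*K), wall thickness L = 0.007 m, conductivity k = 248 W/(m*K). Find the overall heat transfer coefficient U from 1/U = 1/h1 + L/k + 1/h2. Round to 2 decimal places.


1/U = 1/h1 + L/k + 1/h2
1/U = 1/196 + 0.007/248 + 1/1958
1/U = 0.0051020408 + 2.82258e-05 + 0.0005107252
1/U = 0.0056409918
U = 177.27 W/(m^2*K)


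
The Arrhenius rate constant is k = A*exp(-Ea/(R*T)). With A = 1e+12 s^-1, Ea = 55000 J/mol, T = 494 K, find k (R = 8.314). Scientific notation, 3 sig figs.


k = A * exp(-Ea/(R*T))
k = 1e+12 * exp(-55000 / (8.314 * 494))
k = 1e+12 * exp(-13.391392)
k = 1.53e+06


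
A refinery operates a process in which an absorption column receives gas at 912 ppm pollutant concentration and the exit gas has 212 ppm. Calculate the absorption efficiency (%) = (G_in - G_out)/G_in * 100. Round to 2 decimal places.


Efficiency = (G_in - G_out) / G_in * 100%
Efficiency = (912 - 212) / 912 * 100
Efficiency = 700 / 912 * 100
Efficiency = 76.75%


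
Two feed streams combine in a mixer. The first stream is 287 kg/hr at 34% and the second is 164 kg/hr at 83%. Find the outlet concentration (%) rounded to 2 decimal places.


Mass balance on solute: F1*x1 + F2*x2 = F3*x3
F3 = F1 + F2 = 287 + 164 = 451 kg/hr
x3 = (F1*x1 + F2*x2)/F3
x3 = (287*0.34 + 164*0.83) / 451
x3 = 51.82%


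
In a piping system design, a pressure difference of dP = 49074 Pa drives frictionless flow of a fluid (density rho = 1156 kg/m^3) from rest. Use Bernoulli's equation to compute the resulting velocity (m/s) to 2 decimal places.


v = sqrt(2*dP/rho)
v = sqrt(2*49074/1156)
v = sqrt(84.903114)
v = 9.21 m/s


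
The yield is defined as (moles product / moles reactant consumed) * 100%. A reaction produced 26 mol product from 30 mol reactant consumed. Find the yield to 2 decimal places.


Yield = (moles product / moles consumed) * 100%
Yield = (26 / 30) * 100
Yield = 0.8667 * 100
Yield = 86.67%


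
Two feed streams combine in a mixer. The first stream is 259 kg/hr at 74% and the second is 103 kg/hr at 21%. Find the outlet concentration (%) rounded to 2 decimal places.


Mass balance on solute: F1*x1 + F2*x2 = F3*x3
F3 = F1 + F2 = 259 + 103 = 362 kg/hr
x3 = (F1*x1 + F2*x2)/F3
x3 = (259*0.74 + 103*0.21) / 362
x3 = 58.92%


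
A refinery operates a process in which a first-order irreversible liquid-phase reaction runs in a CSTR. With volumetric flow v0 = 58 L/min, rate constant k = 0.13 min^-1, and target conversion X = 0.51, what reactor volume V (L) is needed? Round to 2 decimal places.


V = v0 * X / (k * (1 - X))
V = 58 * 0.51 / (0.13 * (1 - 0.51))
V = 29.58 / (0.13 * 0.49)
V = 29.58 / 0.0637
V = 464.36 L


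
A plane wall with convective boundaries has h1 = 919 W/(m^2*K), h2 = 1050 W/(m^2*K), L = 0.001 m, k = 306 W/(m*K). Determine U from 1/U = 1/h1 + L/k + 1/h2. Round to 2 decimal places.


1/U = 1/h1 + L/k + 1/h2
1/U = 1/919 + 0.001/306 + 1/1050
1/U = 0.0010881393 + 3.268e-06 + 0.000952381
1/U = 0.0020437883
U = 489.29 W/(m^2*K)


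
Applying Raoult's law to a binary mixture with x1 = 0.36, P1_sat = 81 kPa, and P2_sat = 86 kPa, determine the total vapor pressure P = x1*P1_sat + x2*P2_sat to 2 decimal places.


P = x1*P1_sat + x2*P2_sat
x2 = 1 - x1 = 1 - 0.36 = 0.64
P = 0.36*81 + 0.64*86
P = 29.16 + 55.04
P = 84.20 kPa


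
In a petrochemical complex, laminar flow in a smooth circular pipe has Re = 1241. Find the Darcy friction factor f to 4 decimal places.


f = 64 / Re
f = 64 / 1241
f = 0.0516


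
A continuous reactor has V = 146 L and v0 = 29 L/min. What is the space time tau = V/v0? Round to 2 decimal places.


tau = V / v0
tau = 146 / 29
tau = 5.03 min


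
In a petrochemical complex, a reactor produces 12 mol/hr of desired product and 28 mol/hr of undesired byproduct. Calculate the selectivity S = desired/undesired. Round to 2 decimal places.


S = desired product rate / undesired product rate
S = 12 / 28
S = 0.43


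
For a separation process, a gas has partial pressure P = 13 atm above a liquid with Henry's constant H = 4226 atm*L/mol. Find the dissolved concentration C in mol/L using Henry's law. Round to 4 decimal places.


C = P / H
C = 13 / 4226
C = 0.0031 mol/L


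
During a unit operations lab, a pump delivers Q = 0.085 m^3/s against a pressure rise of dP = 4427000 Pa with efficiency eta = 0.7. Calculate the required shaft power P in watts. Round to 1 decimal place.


P = Q * dP / eta
P = 0.085 * 4427000 / 0.7
P = 376295.0 / 0.7
P = 537564.3 W


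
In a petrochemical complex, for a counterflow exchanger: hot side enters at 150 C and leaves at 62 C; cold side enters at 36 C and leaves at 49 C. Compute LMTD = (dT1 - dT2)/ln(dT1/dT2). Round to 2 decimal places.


dT1 = Th_in - Tc_out = 150 - 49 = 101
dT2 = Th_out - Tc_in = 62 - 36 = 26
LMTD = (dT1 - dT2) / ln(dT1/dT2)
LMTD = (101 - 26) / ln(101/26)
LMTD = 55.27 K


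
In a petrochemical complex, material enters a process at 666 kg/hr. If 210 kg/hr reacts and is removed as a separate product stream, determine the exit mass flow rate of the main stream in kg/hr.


Steady-state mass balance on the main outlet: F_out = F_in - F_removed
F_out = 666 - 210
F_out = 456 kg/hr


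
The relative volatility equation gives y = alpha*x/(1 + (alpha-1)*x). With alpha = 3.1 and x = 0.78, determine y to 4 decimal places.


y = alpha*x / (1 + (alpha-1)*x)
y = 3.1*0.78 / (1 + (3.1-1)*0.78)
y = 2.418 / (1 + 1.638)
y = 2.418 / 2.638
y = 0.9166


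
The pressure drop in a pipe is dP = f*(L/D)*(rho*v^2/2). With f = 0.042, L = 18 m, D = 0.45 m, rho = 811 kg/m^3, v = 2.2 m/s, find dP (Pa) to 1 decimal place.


dP = f * (L/D) * (rho*v^2/2)
dP = 0.042 * (18/0.45) * (811*2.2^2/2)
L/D = 40.0
rho*v^2/2 = 811*4.84/2 = 1962.62
dP = 0.042 * 40.0 * 1962.62
dP = 3297.2 Pa


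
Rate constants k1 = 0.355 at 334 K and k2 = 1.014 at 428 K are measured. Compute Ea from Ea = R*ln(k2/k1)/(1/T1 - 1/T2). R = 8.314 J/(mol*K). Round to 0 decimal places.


Ea = R * ln(k2/k1) / (1/T1 - 1/T2)
ln(k2/k1) = ln(1.014/0.355) = 1.0495404
1/T1 - 1/T2 = 1/334 - 1/428 = 0.000657563378
Ea = 8.314 * 1.0495404 / 0.000657563378
Ea = 13270 J/mol


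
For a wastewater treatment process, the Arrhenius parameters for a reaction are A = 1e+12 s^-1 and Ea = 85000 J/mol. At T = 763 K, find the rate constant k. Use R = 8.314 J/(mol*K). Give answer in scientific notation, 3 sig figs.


k = A * exp(-Ea/(R*T))
k = 1e+12 * exp(-85000 / (8.314 * 763))
k = 1e+12 * exp(-13.39937)
k = 1.52e+06


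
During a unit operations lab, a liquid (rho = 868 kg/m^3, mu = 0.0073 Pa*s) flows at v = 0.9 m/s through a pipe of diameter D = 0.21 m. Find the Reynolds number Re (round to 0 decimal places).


Re = rho * v * D / mu
Re = 868 * 0.9 * 0.21 / 0.0073
Re = 164.052 / 0.0073
Re = 22473


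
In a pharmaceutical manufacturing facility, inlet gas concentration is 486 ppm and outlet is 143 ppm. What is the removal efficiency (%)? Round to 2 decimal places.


Efficiency = (G_in - G_out) / G_in * 100%
Efficiency = (486 - 143) / 486 * 100
Efficiency = 343 / 486 * 100
Efficiency = 70.58%


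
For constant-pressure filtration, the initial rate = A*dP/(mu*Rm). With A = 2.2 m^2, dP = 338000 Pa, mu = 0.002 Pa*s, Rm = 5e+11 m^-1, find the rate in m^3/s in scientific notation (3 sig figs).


rate = A * dP / (mu * Rm)
rate = 2.2 * 338000 / (0.002 * 5e+11)
rate = 743600.0 / 1.000e+09
rate = 7.44e-04 m^3/s


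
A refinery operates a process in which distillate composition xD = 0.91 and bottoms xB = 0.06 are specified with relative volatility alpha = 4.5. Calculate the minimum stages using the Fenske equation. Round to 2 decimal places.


N_min = ln((xD*(1-xB))/(xB*(1-xD))) / ln(alpha)
Numerator inside ln: 0.8554 / 0.0054 = 158.407407
ln(158.407407) = 5.06517
ln(alpha) = ln(4.5) = 1.504077
N_min = 5.06517 / 1.504077 = 3.37


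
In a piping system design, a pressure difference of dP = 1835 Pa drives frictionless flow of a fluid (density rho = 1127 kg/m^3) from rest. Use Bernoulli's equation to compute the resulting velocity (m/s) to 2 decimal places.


v = sqrt(2*dP/rho)
v = sqrt(2*1835/1127)
v = sqrt(3.256433)
v = 1.80 m/s


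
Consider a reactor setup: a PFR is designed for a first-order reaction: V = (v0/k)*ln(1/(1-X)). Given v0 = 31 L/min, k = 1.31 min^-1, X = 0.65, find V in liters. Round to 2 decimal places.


V = (v0/k) * ln(1/(1-X))
V = (31/1.31) * ln(1/(1-0.65))
V = 23.664122 * ln(2.857143)
V = 23.664122 * 1.049822
V = 24.84 L


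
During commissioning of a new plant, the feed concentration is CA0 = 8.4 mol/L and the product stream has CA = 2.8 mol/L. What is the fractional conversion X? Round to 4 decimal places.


X = (CA0 - CA) / CA0
X = (8.4 - 2.8) / 8.4
X = 5.6 / 8.4
X = 0.6667


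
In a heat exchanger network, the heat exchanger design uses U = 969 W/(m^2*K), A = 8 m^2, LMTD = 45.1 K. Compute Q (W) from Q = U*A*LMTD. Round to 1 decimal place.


Q = U * A * LMTD
Q = 969 * 8 * 45.1
Q = 349615.2 W


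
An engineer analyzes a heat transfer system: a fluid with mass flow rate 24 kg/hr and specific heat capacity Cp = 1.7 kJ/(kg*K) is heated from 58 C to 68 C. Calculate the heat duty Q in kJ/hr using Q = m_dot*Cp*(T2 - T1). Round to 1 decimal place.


Q = m_dot * Cp * (T2 - T1)
Q = 24 * 1.7 * (68 - 58)
Q = 24 * 1.7 * 10
Q = 408.0 kJ/hr


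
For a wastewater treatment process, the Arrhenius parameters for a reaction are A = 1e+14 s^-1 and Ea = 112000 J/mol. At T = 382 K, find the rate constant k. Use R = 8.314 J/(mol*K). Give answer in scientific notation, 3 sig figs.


k = A * exp(-Ea/(R*T))
k = 1e+14 * exp(-112000 / (8.314 * 382))
k = 1e+14 * exp(-35.265061)
k = 4.84e-02


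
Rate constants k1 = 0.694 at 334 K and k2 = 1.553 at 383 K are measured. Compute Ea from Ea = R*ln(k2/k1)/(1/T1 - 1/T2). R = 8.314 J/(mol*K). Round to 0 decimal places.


Ea = R * ln(k2/k1) / (1/T1 - 1/T2)
ln(k2/k1) = ln(1.553/0.694) = 0.8054719
1/T1 - 1/T2 = 1/334 - 1/383 = 0.000383045919
Ea = 8.314 * 0.8054719 / 0.000383045919
Ea = 17483 J/mol


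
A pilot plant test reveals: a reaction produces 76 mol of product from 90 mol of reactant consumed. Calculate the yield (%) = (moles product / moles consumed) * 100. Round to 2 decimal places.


Yield = (moles product / moles consumed) * 100%
Yield = (76 / 90) * 100
Yield = 0.8444 * 100
Yield = 84.44%


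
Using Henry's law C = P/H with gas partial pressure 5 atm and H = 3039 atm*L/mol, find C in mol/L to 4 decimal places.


C = P / H
C = 5 / 3039
C = 0.0016 mol/L


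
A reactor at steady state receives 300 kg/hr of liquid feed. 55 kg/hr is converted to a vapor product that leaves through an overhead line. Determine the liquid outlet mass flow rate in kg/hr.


Steady-state mass balance on the main outlet: F_out = F_in - F_removed
F_out = 300 - 55
F_out = 245 kg/hr


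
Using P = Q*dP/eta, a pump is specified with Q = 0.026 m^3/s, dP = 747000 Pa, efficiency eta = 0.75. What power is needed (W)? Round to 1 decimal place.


P = Q * dP / eta
P = 0.026 * 747000 / 0.75
P = 19422.0 / 0.75
P = 25896.0 W


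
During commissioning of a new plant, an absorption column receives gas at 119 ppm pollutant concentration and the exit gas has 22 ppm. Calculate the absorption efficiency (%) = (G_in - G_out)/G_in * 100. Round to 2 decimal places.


Efficiency = (G_in - G_out) / G_in * 100%
Efficiency = (119 - 22) / 119 * 100
Efficiency = 97 / 119 * 100
Efficiency = 81.51%


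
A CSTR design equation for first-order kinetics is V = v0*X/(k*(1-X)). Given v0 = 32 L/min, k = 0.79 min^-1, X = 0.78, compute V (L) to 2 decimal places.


V = v0 * X / (k * (1 - X))
V = 32 * 0.78 / (0.79 * (1 - 0.78))
V = 24.96 / (0.79 * 0.22)
V = 24.96 / 0.1738
V = 143.61 L


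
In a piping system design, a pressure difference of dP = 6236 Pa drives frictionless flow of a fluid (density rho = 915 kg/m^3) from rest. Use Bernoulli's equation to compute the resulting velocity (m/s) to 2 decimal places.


v = sqrt(2*dP/rho)
v = sqrt(2*6236/915)
v = sqrt(13.630601)
v = 3.69 m/s


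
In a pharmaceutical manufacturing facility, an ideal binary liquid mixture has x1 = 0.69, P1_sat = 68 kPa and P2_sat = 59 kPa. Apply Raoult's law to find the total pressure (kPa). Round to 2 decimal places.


P = x1*P1_sat + x2*P2_sat
x2 = 1 - x1 = 1 - 0.69 = 0.31
P = 0.69*68 + 0.31*59
P = 46.92 + 18.29
P = 65.21 kPa


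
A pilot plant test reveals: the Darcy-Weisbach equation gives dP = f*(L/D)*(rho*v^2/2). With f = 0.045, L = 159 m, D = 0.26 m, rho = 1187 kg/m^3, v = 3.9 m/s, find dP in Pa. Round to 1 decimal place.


dP = f * (L/D) * (rho*v^2/2)
dP = 0.045 * (159/0.26) * (1187*3.9^2/2)
L/D = 611.53846154
rho*v^2/2 = 1187*15.21/2 = 9027.135
dP = 0.045 * 611.53846154 * 9027.135
dP = 248419.8 Pa


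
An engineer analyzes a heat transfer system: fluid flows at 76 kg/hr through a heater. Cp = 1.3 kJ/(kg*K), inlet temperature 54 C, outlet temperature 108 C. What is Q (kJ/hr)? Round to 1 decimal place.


Q = m_dot * Cp * (T2 - T1)
Q = 76 * 1.3 * (108 - 54)
Q = 76 * 1.3 * 54
Q = 5335.2 kJ/hr


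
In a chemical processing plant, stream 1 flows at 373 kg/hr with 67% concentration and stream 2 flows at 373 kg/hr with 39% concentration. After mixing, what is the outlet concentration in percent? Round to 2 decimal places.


Mass balance on solute: F1*x1 + F2*x2 = F3*x3
F3 = F1 + F2 = 373 + 373 = 746 kg/hr
x3 = (F1*x1 + F2*x2)/F3
x3 = (373*0.67 + 373*0.39) / 746
x3 = 53.00%


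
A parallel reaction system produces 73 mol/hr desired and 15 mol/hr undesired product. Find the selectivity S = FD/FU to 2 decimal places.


S = desired product rate / undesired product rate
S = 73 / 15
S = 4.87


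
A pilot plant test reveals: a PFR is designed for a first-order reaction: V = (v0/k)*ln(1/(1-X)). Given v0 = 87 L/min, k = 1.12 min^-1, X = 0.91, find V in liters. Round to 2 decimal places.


V = (v0/k) * ln(1/(1-X))
V = (87/1.12) * ln(1/(1-0.91))
V = 77.678571 * ln(11.111111)
V = 77.678571 * 2.407946
V = 187.05 L


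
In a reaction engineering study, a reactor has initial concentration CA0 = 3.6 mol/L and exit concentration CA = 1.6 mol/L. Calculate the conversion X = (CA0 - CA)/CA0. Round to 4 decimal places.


X = (CA0 - CA) / CA0
X = (3.6 - 1.6) / 3.6
X = 2.0 / 3.6
X = 0.5556


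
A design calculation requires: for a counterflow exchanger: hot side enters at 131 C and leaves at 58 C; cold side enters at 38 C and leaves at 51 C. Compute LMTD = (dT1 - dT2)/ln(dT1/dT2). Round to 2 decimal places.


dT1 = Th_in - Tc_out = 131 - 51 = 80
dT2 = Th_out - Tc_in = 58 - 38 = 20
LMTD = (dT1 - dT2) / ln(dT1/dT2)
LMTD = (80 - 20) / ln(80/20)
LMTD = 43.28 K


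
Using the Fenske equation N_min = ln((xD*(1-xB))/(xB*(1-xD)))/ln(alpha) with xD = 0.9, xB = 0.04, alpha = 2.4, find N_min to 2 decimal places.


N_min = ln((xD*(1-xB))/(xB*(1-xD))) / ln(alpha)
Numerator inside ln: 0.864 / 0.004 = 216.0
ln(216.0) = 5.375278
ln(alpha) = ln(2.4) = 0.875469
N_min = 5.375278 / 0.875469 = 6.14


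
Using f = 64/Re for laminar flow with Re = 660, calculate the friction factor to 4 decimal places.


f = 64 / Re
f = 64 / 660
f = 0.0970


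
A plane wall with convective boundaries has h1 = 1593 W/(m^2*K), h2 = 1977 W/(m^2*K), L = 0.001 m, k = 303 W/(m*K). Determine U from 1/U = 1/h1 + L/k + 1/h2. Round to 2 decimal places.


1/U = 1/h1 + L/k + 1/h2
1/U = 1/1593 + 0.001/303 + 1/1977
1/U = 0.0006277464 + 3.3003e-06 + 0.0005058169
1/U = 0.0011368636
U = 879.61 W/(m^2*K)


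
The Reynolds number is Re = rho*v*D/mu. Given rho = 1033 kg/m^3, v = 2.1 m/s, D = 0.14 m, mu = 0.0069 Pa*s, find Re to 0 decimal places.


Re = rho * v * D / mu
Re = 1033 * 2.1 * 0.14 / 0.0069
Re = 303.702 / 0.0069
Re = 44015


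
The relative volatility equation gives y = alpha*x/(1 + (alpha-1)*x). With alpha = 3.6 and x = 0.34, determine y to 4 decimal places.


y = alpha*x / (1 + (alpha-1)*x)
y = 3.6*0.34 / (1 + (3.6-1)*0.34)
y = 1.224 / (1 + 0.884)
y = 1.224 / 1.884
y = 0.6497


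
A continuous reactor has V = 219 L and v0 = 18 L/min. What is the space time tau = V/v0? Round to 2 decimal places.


tau = V / v0
tau = 219 / 18
tau = 12.17 min


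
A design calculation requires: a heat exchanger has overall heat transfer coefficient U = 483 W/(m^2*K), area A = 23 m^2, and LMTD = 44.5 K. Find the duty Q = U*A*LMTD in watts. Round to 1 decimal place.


Q = U * A * LMTD
Q = 483 * 23 * 44.5
Q = 494350.5 W


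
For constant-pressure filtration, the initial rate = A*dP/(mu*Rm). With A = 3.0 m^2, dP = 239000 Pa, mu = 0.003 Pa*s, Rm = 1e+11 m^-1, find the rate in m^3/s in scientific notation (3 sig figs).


rate = A * dP / (mu * Rm)
rate = 3.0 * 239000 / (0.003 * 1e+11)
rate = 717000.0 / 3.000e+08
rate = 2.39e-03 m^3/s


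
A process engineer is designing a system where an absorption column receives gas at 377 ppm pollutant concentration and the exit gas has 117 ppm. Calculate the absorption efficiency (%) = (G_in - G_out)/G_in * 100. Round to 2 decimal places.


Efficiency = (G_in - G_out) / G_in * 100%
Efficiency = (377 - 117) / 377 * 100
Efficiency = 260 / 377 * 100
Efficiency = 68.97%


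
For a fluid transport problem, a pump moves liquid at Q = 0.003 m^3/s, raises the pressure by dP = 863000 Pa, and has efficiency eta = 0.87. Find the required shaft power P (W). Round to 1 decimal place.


P = Q * dP / eta
P = 0.003 * 863000 / 0.87
P = 2589.0 / 0.87
P = 2975.9 W


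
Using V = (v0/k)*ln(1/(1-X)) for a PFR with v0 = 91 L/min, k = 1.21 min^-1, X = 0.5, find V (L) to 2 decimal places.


V = (v0/k) * ln(1/(1-X))
V = (91/1.21) * ln(1/(1-0.5))
V = 75.206612 * ln(2.0)
V = 75.206612 * 0.693147
V = 52.13 L


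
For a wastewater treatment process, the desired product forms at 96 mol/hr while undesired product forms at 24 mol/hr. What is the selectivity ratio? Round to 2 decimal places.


S = desired product rate / undesired product rate
S = 96 / 24
S = 4.00


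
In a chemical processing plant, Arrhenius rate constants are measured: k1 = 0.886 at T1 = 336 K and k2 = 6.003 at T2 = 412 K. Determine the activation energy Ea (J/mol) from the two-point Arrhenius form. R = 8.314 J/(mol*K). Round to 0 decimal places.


Ea = R * ln(k2/k1) / (1/T1 - 1/T2)
ln(k2/k1) = ln(6.003/0.886) = 1.9132977
1/T1 - 1/T2 = 1/336 - 1/412 = 0.00054900601
Ea = 8.314 * 1.9132977 / 0.00054900601
Ea = 28974 J/mol


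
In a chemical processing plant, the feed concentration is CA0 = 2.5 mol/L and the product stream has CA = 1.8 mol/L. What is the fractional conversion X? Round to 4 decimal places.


X = (CA0 - CA) / CA0
X = (2.5 - 1.8) / 2.5
X = 0.7 / 2.5
X = 0.2800


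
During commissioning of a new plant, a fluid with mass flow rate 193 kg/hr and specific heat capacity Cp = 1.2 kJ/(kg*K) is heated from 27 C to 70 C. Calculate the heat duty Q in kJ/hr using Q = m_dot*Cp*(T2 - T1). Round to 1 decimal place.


Q = m_dot * Cp * (T2 - T1)
Q = 193 * 1.2 * (70 - 27)
Q = 193 * 1.2 * 43
Q = 9958.8 kJ/hr


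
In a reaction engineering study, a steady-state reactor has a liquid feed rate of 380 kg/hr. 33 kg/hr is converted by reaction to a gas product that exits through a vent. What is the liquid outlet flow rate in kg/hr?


Steady-state mass balance on the main outlet: F_out = F_in - F_removed
F_out = 380 - 33
F_out = 347 kg/hr


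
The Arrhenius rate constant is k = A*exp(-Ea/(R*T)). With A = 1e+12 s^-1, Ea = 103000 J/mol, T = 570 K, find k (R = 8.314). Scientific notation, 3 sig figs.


k = A * exp(-Ea/(R*T))
k = 1e+12 * exp(-103000 / (8.314 * 570))
k = 1e+12 * exp(-21.734635)
k = 3.64e+02


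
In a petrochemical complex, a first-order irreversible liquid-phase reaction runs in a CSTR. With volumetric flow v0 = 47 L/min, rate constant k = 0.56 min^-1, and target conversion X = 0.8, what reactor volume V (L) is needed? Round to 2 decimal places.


V = v0 * X / (k * (1 - X))
V = 47 * 0.8 / (0.56 * (1 - 0.8))
V = 37.6 / (0.56 * 0.2)
V = 37.6 / 0.112
V = 335.71 L


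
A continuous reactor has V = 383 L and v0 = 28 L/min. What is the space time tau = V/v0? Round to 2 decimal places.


tau = V / v0
tau = 383 / 28
tau = 13.68 min


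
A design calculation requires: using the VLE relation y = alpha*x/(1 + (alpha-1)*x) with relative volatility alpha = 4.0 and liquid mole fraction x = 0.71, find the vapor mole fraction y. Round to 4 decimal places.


y = alpha*x / (1 + (alpha-1)*x)
y = 4.0*0.71 / (1 + (4.0-1)*0.71)
y = 2.84 / (1 + 2.13)
y = 2.84 / 3.13
y = 0.9073


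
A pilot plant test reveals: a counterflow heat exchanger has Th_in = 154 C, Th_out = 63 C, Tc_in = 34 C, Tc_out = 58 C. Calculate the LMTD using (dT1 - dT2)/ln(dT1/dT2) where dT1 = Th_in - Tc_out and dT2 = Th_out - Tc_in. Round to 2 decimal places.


dT1 = Th_in - Tc_out = 154 - 58 = 96
dT2 = Th_out - Tc_in = 63 - 34 = 29
LMTD = (dT1 - dT2) / ln(dT1/dT2)
LMTD = (96 - 29) / ln(96/29)
LMTD = 55.97 K


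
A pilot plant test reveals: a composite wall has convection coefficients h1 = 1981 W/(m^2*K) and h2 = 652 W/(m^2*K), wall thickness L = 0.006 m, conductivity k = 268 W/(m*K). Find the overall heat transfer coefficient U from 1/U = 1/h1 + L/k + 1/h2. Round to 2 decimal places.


1/U = 1/h1 + L/k + 1/h2
1/U = 1/1981 + 0.006/268 + 1/652
1/U = 0.0005047956 + 2.23881e-05 + 0.0015337423
1/U = 0.002060926
U = 485.22 W/(m^2*K)


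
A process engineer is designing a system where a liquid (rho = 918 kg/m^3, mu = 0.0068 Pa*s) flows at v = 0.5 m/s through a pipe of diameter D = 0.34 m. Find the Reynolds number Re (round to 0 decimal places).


Re = rho * v * D / mu
Re = 918 * 0.5 * 0.34 / 0.0068
Re = 156.06 / 0.0068
Re = 22950


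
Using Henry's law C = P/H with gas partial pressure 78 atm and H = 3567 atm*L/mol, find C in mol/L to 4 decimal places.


C = P / H
C = 78 / 3567
C = 0.0219 mol/L


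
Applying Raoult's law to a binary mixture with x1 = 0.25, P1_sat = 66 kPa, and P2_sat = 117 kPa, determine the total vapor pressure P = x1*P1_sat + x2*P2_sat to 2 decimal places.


P = x1*P1_sat + x2*P2_sat
x2 = 1 - x1 = 1 - 0.25 = 0.75
P = 0.25*66 + 0.75*117
P = 16.5 + 87.75
P = 104.25 kPa


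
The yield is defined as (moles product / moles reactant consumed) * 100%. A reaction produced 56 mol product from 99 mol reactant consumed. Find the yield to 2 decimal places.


Yield = (moles product / moles consumed) * 100%
Yield = (56 / 99) * 100
Yield = 0.5657 * 100
Yield = 56.57%


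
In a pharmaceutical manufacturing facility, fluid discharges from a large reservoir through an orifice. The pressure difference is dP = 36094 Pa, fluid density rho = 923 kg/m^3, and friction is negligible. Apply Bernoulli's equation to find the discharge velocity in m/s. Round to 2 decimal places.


v = sqrt(2*dP/rho)
v = sqrt(2*36094/923)
v = sqrt(78.210184)
v = 8.84 m/s


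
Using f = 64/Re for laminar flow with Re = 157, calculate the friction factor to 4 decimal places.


f = 64 / Re
f = 64 / 157
f = 0.4076


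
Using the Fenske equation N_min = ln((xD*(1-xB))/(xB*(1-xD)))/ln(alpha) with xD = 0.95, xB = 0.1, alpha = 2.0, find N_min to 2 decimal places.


N_min = ln((xD*(1-xB))/(xB*(1-xD))) / ln(alpha)
Numerator inside ln: 0.855 / 0.005 = 171.0
ln(171.0) = 5.141664
ln(alpha) = ln(2.0) = 0.693147
N_min = 5.141664 / 0.693147 = 7.42


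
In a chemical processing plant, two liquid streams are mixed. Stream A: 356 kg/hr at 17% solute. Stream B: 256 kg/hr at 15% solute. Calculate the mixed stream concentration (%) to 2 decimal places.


Mass balance on solute: F1*x1 + F2*x2 = F3*x3
F3 = F1 + F2 = 356 + 256 = 612 kg/hr
x3 = (F1*x1 + F2*x2)/F3
x3 = (356*0.17 + 256*0.15) / 612
x3 = 16.16%


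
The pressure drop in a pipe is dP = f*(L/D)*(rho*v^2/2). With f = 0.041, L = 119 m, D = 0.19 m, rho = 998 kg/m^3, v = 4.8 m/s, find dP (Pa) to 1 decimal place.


dP = f * (L/D) * (rho*v^2/2)
dP = 0.041 * (119/0.19) * (998*4.8^2/2)
L/D = 626.31578947
rho*v^2/2 = 998*23.04/2 = 11496.96
dP = 0.041 * 626.31578947 * 11496.96
dP = 295229.8 Pa


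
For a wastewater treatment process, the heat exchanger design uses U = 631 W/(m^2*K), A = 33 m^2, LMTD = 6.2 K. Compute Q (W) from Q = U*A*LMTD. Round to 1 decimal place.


Q = U * A * LMTD
Q = 631 * 33 * 6.2
Q = 129102.6 W


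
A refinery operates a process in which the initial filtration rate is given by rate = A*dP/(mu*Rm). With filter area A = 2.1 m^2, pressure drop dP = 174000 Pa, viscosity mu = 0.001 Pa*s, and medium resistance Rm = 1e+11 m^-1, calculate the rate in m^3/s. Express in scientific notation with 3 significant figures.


rate = A * dP / (mu * Rm)
rate = 2.1 * 174000 / (0.001 * 1e+11)
rate = 365400.0 / 1.000e+08
rate = 3.65e-03 m^3/s


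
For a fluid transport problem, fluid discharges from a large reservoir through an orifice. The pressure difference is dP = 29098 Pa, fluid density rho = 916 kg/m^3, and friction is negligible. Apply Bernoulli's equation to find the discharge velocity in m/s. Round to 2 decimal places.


v = sqrt(2*dP/rho)
v = sqrt(2*29098/916)
v = sqrt(63.532751)
v = 7.97 m/s


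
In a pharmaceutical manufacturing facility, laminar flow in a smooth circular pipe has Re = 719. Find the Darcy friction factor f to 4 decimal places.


f = 64 / Re
f = 64 / 719
f = 0.0890


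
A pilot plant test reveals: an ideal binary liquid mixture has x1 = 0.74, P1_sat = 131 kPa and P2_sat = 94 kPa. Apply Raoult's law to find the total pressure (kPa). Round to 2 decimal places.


P = x1*P1_sat + x2*P2_sat
x2 = 1 - x1 = 1 - 0.74 = 0.26
P = 0.74*131 + 0.26*94
P = 96.94 + 24.44
P = 121.38 kPa


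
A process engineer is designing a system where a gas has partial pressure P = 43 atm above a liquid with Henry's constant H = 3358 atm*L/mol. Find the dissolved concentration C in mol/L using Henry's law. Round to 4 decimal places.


C = P / H
C = 43 / 3358
C = 0.0128 mol/L
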